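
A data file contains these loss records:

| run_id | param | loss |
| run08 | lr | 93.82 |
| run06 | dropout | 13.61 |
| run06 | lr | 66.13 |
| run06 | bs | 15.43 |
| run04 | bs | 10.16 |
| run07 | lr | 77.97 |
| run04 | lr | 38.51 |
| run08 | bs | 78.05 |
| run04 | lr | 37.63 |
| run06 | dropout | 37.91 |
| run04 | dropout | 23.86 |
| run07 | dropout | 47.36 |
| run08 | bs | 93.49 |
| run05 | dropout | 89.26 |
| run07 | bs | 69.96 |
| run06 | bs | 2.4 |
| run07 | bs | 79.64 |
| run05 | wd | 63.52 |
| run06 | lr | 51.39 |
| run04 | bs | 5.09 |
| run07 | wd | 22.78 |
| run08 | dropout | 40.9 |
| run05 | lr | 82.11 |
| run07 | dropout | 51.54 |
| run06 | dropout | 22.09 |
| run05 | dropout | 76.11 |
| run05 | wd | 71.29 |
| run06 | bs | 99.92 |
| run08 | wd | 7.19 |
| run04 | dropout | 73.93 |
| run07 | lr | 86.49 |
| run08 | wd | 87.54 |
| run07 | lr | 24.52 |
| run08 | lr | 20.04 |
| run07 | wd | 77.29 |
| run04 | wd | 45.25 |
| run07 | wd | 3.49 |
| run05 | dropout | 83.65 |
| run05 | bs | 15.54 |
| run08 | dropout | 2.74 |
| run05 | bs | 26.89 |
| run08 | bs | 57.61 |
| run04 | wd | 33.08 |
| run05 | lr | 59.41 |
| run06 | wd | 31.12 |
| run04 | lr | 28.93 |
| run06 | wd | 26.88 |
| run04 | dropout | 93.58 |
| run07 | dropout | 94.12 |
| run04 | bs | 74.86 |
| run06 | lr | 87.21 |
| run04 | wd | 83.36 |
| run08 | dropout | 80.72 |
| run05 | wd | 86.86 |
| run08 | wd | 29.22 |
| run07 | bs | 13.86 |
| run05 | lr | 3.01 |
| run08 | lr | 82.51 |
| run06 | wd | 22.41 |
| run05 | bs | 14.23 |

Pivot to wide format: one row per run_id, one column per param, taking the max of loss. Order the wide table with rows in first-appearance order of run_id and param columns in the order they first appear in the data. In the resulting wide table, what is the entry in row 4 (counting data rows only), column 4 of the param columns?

77.29

With rows in first-appearance order of run_id, row 4 is run_id=run07. param columns in first-appearance order: lr, dropout, bs, wd; column 4 is wd.
Long rows with run_id=run07, param=wd: max(22.78, 77.29, 3.49) = 77.29.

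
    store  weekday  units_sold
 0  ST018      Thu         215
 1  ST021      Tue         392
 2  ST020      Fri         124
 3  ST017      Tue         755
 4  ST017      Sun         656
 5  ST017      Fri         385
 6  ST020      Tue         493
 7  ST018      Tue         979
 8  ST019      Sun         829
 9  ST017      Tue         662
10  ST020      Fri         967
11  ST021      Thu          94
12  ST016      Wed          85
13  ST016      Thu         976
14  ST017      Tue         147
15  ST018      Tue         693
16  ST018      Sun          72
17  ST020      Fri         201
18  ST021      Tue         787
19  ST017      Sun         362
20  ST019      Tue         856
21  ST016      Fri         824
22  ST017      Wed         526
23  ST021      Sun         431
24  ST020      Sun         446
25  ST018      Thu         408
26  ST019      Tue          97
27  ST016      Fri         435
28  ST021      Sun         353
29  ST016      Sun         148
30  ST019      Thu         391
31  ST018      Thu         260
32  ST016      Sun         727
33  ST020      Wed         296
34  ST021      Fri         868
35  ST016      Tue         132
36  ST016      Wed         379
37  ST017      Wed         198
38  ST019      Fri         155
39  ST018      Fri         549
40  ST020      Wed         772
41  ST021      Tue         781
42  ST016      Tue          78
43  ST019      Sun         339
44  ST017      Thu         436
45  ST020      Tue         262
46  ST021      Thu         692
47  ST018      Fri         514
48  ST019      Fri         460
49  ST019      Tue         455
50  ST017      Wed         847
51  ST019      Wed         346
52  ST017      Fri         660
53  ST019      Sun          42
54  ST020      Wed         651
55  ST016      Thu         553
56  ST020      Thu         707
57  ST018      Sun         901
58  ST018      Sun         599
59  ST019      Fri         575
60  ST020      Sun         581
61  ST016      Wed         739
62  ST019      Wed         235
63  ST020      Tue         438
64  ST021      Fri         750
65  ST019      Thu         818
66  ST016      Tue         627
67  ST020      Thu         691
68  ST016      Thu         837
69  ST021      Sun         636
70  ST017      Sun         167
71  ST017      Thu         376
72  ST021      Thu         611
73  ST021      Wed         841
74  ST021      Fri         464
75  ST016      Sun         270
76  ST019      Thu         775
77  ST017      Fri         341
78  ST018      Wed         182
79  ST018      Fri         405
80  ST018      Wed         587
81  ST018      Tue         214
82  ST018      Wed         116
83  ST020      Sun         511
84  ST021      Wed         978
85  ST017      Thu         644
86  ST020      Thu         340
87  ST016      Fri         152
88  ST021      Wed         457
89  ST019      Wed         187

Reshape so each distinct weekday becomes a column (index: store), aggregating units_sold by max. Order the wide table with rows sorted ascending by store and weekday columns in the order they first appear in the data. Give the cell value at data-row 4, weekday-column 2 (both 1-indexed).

856

With rows sorted ascending by store, row 4 is store=ST019. weekday columns in first-appearance order: Thu, Tue, Fri, Sun, Wed; column 2 is Tue.
Long rows with store=ST019, weekday=Tue: max(856, 97, 455) = 856.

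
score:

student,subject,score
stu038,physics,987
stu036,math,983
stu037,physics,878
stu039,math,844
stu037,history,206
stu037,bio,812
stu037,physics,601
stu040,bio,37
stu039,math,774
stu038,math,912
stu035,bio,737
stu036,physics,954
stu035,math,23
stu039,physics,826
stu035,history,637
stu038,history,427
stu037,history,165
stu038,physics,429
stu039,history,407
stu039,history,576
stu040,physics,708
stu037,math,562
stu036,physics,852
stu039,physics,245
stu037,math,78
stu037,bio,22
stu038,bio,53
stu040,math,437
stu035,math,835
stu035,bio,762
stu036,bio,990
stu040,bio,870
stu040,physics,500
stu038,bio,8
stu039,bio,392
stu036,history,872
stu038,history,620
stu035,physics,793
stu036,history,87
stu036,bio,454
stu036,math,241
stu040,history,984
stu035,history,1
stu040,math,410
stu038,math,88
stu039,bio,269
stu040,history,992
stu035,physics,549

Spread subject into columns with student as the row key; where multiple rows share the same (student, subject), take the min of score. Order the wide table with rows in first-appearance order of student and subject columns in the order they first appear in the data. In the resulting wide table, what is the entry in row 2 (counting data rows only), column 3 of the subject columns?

With rows in first-appearance order of student, row 2 is student=stu036. subject columns in first-appearance order: physics, math, history, bio; column 3 is history.
Long rows with student=stu036, subject=history: min(872, 87) = 87.

87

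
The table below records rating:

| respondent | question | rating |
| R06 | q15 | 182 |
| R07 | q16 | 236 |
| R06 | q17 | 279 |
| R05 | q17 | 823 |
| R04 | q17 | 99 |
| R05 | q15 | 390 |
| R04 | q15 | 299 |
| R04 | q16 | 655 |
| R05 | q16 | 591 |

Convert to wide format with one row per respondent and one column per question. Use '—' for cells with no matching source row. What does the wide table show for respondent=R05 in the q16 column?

The long row with respondent=R05, question=q16 has rating=591.

591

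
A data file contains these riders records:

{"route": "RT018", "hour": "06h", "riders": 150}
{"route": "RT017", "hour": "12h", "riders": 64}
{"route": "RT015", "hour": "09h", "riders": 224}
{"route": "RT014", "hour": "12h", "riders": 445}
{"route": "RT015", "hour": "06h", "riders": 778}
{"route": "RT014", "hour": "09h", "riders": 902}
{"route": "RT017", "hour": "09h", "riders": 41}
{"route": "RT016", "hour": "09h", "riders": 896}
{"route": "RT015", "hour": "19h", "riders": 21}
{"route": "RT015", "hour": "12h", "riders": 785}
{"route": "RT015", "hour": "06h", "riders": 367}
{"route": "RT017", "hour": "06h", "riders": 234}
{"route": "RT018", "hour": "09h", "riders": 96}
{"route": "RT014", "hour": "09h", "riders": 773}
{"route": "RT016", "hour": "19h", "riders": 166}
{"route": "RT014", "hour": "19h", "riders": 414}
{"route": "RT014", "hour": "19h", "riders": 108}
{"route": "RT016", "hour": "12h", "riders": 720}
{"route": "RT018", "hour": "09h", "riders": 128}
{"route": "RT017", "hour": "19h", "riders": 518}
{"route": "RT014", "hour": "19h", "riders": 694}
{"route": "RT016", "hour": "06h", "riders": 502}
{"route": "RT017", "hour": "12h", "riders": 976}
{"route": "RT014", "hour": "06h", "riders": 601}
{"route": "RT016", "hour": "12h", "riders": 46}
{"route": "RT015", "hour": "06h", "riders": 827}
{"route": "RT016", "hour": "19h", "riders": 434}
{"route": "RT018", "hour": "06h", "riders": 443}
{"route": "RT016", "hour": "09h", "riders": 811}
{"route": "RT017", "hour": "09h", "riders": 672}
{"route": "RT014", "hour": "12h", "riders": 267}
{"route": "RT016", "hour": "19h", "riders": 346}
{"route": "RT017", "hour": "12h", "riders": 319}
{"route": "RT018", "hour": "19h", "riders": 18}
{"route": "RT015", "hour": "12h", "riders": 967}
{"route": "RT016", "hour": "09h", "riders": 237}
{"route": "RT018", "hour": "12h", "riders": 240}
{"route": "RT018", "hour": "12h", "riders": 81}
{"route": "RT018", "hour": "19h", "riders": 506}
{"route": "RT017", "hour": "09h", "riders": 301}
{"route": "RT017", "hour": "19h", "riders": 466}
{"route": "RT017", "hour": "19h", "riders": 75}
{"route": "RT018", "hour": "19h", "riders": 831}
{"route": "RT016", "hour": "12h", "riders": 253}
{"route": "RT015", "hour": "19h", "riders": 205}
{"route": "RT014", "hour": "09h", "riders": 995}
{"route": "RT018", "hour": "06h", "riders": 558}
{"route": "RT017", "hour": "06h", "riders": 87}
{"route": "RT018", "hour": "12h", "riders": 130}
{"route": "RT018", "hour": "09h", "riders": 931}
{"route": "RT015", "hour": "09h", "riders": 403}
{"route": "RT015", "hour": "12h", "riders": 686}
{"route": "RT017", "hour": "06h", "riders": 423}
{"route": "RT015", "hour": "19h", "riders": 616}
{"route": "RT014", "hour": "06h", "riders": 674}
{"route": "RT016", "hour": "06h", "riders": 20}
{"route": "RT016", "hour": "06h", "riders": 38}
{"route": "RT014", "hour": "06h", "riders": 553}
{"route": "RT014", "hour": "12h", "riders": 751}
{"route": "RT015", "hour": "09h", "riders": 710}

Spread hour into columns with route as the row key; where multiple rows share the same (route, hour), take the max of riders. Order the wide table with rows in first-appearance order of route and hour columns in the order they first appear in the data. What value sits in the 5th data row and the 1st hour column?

With rows in first-appearance order of route, row 5 is route=RT016. hour columns in first-appearance order: 06h, 12h, 09h, 19h; column 1 is 06h.
Long rows with route=RT016, hour=06h: max(502, 20, 38) = 502.

502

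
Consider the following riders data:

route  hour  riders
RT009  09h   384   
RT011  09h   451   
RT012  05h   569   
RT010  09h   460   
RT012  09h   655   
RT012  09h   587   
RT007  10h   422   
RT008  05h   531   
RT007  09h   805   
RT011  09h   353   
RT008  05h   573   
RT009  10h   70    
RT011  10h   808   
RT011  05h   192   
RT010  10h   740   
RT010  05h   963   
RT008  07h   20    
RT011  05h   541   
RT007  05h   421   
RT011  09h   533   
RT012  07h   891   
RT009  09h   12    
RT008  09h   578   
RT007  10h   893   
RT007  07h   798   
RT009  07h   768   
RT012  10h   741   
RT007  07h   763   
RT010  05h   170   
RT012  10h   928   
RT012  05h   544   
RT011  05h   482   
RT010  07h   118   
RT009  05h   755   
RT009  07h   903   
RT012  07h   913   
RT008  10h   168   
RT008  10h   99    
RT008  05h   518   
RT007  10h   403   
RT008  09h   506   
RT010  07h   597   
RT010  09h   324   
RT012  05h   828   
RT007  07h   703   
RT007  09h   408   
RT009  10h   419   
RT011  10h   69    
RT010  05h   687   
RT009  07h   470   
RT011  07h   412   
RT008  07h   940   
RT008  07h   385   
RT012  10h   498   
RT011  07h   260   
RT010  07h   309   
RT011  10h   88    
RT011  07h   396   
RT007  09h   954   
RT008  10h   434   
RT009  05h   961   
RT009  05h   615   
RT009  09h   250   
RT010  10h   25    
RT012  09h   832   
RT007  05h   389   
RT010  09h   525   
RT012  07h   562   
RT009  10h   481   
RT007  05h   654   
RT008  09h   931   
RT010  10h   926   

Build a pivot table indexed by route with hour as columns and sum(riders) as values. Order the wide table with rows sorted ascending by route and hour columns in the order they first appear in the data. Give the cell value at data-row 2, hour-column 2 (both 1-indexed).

With rows sorted ascending by route, row 2 is route=RT008. hour columns in first-appearance order: 09h, 05h, 10h, 07h; column 2 is 05h.
Long rows with route=RT008, hour=05h: 531 + 573 + 518 = 1622.

1622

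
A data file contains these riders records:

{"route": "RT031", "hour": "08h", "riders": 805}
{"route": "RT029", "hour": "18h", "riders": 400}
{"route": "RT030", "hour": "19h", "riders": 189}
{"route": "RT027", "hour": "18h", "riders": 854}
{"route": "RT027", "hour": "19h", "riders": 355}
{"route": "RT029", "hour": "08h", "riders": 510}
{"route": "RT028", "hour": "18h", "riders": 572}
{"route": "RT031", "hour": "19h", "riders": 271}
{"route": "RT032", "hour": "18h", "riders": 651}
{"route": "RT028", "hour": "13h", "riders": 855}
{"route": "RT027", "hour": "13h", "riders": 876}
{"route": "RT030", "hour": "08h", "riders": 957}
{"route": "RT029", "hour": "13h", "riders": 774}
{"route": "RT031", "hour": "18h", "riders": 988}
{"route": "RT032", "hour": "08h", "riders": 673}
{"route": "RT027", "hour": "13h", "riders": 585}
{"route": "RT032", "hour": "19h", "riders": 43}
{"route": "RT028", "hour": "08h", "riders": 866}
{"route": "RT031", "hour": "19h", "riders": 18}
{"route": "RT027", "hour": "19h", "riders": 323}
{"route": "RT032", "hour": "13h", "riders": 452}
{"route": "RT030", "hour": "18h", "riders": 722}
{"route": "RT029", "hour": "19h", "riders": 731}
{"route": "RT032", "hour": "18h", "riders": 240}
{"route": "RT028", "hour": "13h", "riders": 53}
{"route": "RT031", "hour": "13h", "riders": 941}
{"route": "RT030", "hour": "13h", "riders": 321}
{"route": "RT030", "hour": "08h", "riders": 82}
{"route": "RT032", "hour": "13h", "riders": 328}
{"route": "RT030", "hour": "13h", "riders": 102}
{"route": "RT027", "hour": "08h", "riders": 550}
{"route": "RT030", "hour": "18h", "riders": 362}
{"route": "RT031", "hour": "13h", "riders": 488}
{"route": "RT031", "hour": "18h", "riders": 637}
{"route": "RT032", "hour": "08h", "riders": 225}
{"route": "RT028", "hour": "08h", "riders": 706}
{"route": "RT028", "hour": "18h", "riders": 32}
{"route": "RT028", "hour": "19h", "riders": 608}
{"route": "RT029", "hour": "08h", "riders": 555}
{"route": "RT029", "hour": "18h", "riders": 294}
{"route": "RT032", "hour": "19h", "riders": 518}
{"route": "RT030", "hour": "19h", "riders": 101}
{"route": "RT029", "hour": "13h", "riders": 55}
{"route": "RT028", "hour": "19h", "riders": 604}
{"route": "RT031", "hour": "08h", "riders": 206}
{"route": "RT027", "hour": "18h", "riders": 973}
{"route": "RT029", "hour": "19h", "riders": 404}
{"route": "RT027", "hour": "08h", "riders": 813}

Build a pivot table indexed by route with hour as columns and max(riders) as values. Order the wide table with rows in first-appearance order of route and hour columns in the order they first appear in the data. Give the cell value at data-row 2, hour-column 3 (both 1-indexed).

With rows in first-appearance order of route, row 2 is route=RT029. hour columns in first-appearance order: 08h, 18h, 19h, 13h; column 3 is 19h.
Long rows with route=RT029, hour=19h: max(731, 404) = 731.

731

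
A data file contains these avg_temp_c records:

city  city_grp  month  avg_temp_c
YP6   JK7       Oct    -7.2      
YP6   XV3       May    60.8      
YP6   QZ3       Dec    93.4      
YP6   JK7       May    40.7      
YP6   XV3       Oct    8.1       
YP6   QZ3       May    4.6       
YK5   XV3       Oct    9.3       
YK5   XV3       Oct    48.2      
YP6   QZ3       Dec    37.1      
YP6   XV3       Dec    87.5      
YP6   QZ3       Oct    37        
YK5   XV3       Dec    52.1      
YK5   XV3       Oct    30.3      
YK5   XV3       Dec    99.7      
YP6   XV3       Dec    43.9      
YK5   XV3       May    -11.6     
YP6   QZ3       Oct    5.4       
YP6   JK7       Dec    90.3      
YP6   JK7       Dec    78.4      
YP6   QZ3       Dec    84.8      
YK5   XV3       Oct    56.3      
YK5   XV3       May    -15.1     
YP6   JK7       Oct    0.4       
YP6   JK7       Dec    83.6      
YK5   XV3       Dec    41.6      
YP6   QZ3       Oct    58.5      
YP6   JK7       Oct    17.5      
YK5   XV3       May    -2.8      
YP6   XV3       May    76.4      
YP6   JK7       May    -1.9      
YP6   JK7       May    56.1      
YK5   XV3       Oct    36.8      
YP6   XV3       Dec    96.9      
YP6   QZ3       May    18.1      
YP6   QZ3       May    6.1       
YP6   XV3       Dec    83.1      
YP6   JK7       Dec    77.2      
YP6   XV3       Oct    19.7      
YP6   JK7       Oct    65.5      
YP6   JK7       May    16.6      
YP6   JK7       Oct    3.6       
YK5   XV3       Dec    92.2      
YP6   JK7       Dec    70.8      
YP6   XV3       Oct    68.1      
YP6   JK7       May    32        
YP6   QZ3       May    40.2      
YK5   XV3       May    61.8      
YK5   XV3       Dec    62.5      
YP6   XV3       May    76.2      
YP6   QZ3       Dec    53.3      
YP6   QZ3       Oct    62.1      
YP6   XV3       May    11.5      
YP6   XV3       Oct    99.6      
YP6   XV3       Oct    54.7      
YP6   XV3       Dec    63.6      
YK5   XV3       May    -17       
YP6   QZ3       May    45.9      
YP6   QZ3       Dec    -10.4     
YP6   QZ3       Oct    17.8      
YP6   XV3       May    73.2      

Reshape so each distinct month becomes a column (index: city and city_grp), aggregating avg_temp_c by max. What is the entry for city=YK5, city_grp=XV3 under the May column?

Rows with city=YK5, city_grp=XV3 and month=May: avg_temp_c values are -11.6, -15.1, -2.8, 61.8, -17.
max(-11.6, -15.1, -2.8, 61.8, -17) = 61.8.

61.8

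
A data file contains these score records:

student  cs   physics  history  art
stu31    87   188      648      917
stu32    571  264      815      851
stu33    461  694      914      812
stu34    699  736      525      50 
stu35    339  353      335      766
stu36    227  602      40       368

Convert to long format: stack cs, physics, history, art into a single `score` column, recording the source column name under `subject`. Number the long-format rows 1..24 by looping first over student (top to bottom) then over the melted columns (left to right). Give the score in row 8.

24 rows total (6 × 4). Row 8: index ⌊(8-1)/4⌋ = 1 into student → stu32; (8-1) mod 4 = 3 into the melted columns → art.
So row 8 is (stu32, art, 851); score = 851.

851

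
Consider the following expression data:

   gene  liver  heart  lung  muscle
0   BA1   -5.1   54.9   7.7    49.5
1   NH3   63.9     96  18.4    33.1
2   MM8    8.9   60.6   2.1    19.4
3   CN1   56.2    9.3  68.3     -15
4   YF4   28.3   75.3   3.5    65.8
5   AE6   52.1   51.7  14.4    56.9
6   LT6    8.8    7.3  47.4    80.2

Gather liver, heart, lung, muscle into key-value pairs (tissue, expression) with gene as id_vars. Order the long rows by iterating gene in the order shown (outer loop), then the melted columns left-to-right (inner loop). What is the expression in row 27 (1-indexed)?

47.4

28 rows total (7 × 4). Row 27: index ⌊(27-1)/4⌋ = 6 into gene → LT6; (27-1) mod 4 = 2 into the melted columns → lung.
So row 27 is (LT6, lung, 47.4); expression = 47.4.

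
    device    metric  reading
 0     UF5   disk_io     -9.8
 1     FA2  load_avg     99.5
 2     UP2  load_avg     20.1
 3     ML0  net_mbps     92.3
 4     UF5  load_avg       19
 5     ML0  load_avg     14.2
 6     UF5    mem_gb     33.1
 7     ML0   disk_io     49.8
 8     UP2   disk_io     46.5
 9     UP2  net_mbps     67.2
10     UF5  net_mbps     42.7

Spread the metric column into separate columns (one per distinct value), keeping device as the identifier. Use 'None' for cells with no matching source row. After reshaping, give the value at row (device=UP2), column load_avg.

20.1

The long row with device=UP2, metric=load_avg has reading=20.1.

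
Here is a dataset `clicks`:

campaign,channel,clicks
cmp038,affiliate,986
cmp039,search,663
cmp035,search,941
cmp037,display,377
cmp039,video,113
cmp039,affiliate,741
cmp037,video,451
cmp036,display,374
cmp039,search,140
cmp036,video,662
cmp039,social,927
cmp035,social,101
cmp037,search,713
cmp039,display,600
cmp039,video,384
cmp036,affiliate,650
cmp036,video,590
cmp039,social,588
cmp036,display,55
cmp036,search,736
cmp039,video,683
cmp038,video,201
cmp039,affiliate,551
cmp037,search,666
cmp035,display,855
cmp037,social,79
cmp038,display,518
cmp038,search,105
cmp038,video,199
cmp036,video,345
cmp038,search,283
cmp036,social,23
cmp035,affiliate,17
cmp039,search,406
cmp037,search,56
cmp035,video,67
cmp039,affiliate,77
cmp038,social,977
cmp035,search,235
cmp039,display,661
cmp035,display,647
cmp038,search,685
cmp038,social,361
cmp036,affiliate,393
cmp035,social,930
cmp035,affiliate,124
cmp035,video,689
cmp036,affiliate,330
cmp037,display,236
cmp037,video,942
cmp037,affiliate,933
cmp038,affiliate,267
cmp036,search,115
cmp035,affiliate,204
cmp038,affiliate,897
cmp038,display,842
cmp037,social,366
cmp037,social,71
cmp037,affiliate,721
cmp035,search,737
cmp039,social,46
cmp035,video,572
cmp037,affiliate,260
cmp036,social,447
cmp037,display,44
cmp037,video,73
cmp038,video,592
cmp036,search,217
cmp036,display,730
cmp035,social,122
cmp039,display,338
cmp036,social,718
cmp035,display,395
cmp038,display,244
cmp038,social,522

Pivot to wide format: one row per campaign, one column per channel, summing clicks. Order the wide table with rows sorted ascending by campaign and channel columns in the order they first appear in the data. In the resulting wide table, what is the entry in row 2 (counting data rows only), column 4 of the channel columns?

1597

With rows sorted ascending by campaign, row 2 is campaign=cmp036. channel columns in first-appearance order: affiliate, search, display, video, social; column 4 is video.
Long rows with campaign=cmp036, channel=video: 662 + 590 + 345 = 1597.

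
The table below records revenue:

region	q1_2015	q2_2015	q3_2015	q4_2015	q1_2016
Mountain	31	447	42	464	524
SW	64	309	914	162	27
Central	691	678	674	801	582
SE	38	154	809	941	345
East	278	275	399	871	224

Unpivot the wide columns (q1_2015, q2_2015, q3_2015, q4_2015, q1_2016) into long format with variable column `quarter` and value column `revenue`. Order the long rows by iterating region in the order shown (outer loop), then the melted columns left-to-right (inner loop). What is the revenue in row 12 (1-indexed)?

678

25 rows total (5 × 5). Row 12: index ⌊(12-1)/5⌋ = 2 into region → Central; (12-1) mod 5 = 1 into the melted columns → q2_2015.
So row 12 is (Central, q2_2015, 678); revenue = 678.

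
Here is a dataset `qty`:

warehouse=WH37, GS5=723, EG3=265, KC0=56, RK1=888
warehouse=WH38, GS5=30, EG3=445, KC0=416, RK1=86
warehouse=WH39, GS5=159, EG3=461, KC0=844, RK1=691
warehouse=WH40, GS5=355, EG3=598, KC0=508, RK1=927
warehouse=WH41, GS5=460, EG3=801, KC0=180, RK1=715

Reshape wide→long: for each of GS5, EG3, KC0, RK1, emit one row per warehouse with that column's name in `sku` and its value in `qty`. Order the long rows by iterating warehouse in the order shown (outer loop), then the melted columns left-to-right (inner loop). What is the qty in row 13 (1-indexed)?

20 rows total (5 × 4). Row 13: index ⌊(13-1)/4⌋ = 3 into warehouse → WH40; (13-1) mod 4 = 0 into the melted columns → GS5.
So row 13 is (WH40, GS5, 355); qty = 355.

355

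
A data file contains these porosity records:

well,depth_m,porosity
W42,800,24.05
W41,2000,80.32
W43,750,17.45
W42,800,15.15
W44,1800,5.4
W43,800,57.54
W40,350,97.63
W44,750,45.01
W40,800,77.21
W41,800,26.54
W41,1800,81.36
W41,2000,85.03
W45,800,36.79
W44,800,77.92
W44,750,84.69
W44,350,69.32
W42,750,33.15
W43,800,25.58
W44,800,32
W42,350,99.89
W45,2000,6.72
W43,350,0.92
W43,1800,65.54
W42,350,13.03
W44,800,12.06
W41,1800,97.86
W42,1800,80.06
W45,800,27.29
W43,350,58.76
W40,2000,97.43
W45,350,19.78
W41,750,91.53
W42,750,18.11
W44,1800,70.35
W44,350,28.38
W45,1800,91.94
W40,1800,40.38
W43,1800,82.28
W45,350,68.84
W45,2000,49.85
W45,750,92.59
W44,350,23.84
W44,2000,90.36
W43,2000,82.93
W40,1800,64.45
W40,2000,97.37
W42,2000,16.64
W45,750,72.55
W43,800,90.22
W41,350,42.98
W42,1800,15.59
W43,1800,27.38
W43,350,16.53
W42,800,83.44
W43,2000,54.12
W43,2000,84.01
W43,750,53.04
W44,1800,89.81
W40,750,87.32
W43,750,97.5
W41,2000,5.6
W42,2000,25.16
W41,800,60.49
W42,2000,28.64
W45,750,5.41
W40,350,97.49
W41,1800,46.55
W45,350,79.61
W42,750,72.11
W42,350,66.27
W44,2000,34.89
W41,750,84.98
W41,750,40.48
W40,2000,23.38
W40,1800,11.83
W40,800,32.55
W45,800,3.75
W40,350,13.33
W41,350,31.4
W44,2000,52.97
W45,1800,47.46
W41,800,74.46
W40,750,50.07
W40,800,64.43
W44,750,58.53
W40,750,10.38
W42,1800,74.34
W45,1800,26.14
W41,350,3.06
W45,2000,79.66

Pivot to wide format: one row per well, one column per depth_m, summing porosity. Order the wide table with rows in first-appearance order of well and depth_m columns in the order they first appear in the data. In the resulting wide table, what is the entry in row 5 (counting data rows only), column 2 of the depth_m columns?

218.18

With rows in first-appearance order of well, row 5 is well=W40. depth_m columns in first-appearance order: 800, 2000, 750, 1800, 350; column 2 is 2000.
Long rows with well=W40, depth_m=2000: 97.43 + 97.37 + 23.38 = 218.18.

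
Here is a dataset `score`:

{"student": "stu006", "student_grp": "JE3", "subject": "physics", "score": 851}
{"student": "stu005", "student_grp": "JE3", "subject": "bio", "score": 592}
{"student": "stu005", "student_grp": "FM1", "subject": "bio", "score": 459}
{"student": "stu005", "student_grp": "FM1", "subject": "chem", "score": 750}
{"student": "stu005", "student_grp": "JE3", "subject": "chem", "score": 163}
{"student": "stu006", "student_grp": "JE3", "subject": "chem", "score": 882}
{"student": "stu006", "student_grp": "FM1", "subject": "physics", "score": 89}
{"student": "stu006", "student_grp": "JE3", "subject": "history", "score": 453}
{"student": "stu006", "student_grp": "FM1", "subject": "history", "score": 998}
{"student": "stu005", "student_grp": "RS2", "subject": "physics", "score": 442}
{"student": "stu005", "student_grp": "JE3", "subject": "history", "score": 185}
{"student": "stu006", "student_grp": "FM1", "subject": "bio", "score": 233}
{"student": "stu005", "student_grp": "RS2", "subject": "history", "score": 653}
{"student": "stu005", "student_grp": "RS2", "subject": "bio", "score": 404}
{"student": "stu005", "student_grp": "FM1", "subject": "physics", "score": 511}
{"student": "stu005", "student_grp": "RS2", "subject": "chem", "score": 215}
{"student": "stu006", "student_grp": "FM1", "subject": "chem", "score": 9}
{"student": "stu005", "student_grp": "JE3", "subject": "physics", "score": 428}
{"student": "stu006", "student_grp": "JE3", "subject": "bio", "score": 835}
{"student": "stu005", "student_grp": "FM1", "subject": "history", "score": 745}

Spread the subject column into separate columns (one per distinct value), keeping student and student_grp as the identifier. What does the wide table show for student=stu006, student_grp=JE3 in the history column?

Wide layout: rows indexed by student and student_grp, columns are the 4 distinct subject values (physics, bio, chem, history).
Cell (student=stu006, student_grp=JE3, subject=history) draws from the long row where student=stu006, student_grp=JE3 and subject=history, which has score=453.

453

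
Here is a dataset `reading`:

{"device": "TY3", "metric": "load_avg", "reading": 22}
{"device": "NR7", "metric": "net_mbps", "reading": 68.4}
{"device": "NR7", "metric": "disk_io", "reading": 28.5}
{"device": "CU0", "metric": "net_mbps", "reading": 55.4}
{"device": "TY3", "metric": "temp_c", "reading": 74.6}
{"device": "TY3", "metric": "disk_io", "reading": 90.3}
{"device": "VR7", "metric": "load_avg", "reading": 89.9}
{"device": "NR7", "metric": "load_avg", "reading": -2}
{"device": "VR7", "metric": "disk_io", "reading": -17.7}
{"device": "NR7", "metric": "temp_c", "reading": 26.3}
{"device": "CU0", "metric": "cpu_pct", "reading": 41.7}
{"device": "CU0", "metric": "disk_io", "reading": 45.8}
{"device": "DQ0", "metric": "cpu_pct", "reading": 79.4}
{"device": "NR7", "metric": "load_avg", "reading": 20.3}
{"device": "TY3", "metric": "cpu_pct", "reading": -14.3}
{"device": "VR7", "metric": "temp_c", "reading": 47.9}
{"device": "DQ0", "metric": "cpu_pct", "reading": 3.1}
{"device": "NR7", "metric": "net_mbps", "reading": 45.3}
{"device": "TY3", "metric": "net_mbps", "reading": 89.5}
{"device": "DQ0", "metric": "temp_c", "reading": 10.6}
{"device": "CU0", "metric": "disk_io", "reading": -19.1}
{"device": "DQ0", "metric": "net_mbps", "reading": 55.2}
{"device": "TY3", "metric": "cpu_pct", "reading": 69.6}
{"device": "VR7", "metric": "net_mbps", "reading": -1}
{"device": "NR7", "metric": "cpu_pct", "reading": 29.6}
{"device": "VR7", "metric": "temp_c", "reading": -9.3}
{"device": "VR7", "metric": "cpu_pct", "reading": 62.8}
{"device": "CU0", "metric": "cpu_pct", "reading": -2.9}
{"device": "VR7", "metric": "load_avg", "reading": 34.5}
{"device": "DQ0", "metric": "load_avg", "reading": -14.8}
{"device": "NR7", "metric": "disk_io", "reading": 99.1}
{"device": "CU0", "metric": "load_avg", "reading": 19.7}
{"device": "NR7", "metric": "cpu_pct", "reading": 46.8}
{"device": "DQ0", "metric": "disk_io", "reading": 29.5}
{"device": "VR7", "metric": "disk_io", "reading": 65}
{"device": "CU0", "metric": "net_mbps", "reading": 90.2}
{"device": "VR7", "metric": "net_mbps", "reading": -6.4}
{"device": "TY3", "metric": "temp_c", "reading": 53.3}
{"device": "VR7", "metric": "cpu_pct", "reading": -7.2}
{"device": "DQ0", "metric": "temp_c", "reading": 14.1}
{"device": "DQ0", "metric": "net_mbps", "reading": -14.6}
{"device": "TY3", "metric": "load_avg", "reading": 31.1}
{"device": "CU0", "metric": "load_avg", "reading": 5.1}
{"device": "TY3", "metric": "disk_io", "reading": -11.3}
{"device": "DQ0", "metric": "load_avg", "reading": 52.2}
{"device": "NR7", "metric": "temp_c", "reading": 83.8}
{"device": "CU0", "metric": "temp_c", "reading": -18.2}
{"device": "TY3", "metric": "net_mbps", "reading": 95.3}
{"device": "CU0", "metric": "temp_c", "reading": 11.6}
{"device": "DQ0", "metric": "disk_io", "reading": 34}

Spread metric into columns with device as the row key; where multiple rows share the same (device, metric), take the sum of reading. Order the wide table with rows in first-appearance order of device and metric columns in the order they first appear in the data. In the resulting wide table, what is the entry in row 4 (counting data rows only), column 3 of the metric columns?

With rows in first-appearance order of device, row 4 is device=VR7. metric columns in first-appearance order: load_avg, net_mbps, disk_io, temp_c, cpu_pct; column 3 is disk_io.
Long rows with device=VR7, metric=disk_io: -17.7 + 65 = 47.3.

47.3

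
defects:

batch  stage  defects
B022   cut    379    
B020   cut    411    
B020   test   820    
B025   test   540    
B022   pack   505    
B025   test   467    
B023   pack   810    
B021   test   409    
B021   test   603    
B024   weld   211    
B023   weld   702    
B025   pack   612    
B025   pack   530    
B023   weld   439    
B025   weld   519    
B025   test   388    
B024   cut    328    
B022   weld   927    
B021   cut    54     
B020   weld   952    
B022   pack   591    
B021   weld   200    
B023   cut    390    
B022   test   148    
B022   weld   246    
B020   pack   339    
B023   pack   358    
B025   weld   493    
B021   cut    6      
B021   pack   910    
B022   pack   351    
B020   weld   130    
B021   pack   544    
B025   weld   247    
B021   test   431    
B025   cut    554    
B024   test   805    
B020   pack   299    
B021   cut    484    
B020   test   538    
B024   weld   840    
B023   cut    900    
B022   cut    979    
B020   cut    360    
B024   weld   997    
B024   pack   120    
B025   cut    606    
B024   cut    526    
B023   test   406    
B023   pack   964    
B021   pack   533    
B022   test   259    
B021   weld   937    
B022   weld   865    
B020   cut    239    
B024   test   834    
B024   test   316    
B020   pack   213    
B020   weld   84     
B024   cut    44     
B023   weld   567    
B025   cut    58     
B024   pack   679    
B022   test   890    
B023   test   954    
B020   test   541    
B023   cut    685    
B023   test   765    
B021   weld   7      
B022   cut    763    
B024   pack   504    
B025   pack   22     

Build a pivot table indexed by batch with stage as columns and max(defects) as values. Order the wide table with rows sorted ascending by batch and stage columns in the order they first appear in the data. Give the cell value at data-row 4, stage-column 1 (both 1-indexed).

900

With rows sorted ascending by batch, row 4 is batch=B023. stage columns in first-appearance order: cut, test, pack, weld; column 1 is cut.
Long rows with batch=B023, stage=cut: max(390, 900, 685) = 900.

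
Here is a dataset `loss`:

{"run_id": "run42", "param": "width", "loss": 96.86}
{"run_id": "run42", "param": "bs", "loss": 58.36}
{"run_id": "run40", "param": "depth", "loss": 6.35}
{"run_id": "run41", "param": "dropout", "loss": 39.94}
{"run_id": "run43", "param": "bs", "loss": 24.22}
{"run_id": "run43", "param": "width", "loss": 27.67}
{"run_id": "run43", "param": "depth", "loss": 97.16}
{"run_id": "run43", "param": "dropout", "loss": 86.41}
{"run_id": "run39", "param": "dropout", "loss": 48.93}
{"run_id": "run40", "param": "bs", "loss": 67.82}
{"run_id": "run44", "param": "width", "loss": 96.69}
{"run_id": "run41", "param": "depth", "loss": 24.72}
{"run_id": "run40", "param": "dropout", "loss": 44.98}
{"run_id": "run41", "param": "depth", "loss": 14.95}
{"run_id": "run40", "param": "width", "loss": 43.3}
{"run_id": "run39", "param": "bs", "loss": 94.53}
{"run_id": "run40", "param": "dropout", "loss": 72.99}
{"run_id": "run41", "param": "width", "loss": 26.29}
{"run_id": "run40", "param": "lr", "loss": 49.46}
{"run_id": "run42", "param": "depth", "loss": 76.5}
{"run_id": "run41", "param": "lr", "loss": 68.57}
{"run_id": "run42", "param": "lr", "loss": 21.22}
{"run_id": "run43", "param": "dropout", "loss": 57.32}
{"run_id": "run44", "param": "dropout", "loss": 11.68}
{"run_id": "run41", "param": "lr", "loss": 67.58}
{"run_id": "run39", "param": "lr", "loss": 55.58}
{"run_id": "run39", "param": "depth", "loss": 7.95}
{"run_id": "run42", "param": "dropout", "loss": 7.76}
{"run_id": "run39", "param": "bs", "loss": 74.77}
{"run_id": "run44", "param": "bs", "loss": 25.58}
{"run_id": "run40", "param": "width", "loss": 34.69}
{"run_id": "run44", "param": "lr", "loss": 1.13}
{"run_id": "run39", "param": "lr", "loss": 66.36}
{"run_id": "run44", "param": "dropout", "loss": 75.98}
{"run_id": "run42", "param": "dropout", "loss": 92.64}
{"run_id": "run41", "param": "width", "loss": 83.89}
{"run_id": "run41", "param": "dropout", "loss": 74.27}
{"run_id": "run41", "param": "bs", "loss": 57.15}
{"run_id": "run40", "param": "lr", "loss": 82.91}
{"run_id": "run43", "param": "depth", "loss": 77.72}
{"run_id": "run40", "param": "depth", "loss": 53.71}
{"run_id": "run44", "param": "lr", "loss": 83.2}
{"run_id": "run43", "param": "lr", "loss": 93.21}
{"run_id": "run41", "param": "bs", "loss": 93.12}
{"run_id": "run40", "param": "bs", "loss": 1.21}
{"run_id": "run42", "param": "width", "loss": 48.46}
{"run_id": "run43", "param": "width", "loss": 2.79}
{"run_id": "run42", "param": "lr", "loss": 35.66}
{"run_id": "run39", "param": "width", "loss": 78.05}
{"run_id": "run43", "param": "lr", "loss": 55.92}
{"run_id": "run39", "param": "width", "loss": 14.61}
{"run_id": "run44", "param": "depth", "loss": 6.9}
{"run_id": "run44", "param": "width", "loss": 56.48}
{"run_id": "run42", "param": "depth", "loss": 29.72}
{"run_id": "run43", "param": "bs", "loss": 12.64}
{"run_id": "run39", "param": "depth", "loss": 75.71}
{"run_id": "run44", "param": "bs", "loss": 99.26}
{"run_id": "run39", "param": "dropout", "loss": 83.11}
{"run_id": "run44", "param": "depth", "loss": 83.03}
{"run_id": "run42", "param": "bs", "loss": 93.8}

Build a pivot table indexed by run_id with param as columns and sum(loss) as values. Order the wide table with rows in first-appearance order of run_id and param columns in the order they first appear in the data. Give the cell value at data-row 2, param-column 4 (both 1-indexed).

With rows in first-appearance order of run_id, row 2 is run_id=run40. param columns in first-appearance order: width, bs, depth, dropout, lr; column 4 is dropout.
Long rows with run_id=run40, param=dropout: 44.98 + 72.99 = 117.97.

117.97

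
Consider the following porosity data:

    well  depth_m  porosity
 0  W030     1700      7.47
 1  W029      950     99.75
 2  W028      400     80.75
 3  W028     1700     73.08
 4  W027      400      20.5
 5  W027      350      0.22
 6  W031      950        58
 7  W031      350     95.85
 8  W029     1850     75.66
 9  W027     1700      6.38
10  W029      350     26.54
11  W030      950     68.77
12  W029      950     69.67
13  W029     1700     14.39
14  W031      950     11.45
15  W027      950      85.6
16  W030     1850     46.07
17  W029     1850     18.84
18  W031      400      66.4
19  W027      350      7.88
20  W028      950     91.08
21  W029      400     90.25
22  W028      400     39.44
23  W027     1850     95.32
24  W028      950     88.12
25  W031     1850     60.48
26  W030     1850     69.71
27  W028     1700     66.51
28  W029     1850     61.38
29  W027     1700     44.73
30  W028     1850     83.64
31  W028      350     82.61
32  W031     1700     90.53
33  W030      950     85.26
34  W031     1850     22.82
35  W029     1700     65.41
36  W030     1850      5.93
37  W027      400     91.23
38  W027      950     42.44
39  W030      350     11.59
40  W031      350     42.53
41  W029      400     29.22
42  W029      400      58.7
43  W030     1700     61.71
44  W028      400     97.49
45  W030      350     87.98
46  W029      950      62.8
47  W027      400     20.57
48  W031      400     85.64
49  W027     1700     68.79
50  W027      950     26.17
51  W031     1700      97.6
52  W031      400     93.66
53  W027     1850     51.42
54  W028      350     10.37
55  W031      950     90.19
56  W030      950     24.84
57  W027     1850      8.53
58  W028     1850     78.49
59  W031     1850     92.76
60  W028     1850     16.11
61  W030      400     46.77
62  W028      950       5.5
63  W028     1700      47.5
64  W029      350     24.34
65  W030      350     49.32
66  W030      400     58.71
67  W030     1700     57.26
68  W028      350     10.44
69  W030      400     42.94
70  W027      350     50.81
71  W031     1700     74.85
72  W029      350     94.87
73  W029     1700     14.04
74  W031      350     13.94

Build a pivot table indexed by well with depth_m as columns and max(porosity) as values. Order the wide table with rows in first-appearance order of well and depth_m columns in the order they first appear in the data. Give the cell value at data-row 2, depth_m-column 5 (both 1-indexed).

With rows in first-appearance order of well, row 2 is well=W029. depth_m columns in first-appearance order: 1700, 950, 400, 350, 1850; column 5 is 1850.
Long rows with well=W029, depth_m=1850: max(75.66, 18.84, 61.38) = 75.66.

75.66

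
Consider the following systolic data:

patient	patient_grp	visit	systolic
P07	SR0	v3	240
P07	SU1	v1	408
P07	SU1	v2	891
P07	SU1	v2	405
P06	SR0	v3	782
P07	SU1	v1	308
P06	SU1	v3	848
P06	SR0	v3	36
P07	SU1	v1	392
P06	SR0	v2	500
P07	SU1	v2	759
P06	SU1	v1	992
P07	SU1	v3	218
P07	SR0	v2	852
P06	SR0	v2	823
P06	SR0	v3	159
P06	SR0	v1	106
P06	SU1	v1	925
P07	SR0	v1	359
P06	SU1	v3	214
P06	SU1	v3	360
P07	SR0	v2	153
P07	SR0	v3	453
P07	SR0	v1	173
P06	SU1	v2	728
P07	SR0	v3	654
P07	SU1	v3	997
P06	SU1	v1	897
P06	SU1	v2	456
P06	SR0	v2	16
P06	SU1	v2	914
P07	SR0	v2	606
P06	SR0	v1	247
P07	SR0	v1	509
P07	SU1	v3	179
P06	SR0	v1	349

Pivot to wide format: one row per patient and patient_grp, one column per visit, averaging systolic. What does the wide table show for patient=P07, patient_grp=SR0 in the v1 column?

347

Rows with patient=P07, patient_grp=SR0 and visit=v1: systolic values are 359, 173, 509.
(359 + 173 + 509) / 3 = 347.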